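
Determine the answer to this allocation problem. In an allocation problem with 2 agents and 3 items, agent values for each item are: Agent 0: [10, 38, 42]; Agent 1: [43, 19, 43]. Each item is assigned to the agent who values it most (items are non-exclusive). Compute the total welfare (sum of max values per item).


Step 1: For each item, find the maximum value among all agents.
Step 2: Item 0 -> Agent 1 (value 43)
Step 3: Item 1 -> Agent 0 (value 38)
Step 4: Item 2 -> Agent 1 (value 43)
Step 5: Total welfare = 43 + 38 + 43 = 124

124


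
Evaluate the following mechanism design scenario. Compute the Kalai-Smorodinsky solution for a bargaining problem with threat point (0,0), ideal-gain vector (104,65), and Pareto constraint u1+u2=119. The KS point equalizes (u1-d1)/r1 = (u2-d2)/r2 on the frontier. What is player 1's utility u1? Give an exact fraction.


Step 1: At the KS point, (u1-d1)/r1 = (u2-d2)/r2 = t and u1+u2 = 119
Step 2: u1 = d1 + r1*t and u2 = d2 + r2*t, so (d1 + r1*t) + (d2 + r2*t) = 119
Step 3: t = (119 - 0 - 0)/(104 + 65) = 119/169
Step 4: u1 = d1 + r1*t = 0 + 104 * 119/169 = 952/13
Step 5: (Check: u2 = d2 + r2*t = 595/13; u1+u2 = 952/13 + 595/13 = 119, on the frontier.)

952/13


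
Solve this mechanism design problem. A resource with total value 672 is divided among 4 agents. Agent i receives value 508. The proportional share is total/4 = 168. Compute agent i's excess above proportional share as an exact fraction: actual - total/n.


Step 1: Proportional share = 672/4 = 168
Step 2: Agent's actual allocation = 508
Step 3: Excess = 508 - 168 = 340

340


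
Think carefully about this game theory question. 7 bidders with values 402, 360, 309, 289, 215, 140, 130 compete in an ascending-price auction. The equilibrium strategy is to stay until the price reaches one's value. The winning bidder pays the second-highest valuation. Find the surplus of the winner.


Step 1: Identify the highest value: 402
Step 2: Identify the second-highest value: 360
Step 3: The final price = second-highest value = 360
Step 4: Surplus = 402 - 360 = 42

42


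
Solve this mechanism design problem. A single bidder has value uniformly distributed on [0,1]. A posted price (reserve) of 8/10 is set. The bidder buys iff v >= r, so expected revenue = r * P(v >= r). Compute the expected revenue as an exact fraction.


Step 1: Posted price r = 4/5, value support [0,1]
Step 2: P(v >= r) = (1 - 4/5)/1 = 1/5
Step 3: Expected revenue = r * P(v >= r) = 4/5 * 1/5
Step 4: Revenue = 4/25

4/25


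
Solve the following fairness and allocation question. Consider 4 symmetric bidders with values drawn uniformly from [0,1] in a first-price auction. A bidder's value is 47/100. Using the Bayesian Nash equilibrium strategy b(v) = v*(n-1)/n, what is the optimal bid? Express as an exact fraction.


Step 1: The symmetric BNE bidding function is b(v) = v * (n-1) / n
Step 2: Substitute v = 47/100 and n = 4
Step 3: b = 47/100 * 3/4
Step 4: b = 141/400

141/400


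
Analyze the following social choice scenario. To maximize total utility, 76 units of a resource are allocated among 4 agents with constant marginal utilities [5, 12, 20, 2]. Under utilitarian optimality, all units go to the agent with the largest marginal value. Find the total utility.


Step 1: The marginal utilities are [5, 12, 20, 2]
Step 2: The highest marginal utility is 20
Step 3: All 76 units go to that agent
Step 4: Total utility = 20 * 76 = 1520

1520


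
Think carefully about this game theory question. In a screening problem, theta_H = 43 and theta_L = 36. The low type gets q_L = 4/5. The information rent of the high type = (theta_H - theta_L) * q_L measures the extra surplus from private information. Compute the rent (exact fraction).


Step 1: theta_H - theta_L = 43 - 36 = 7
Step 2: Information rent = (theta_H - theta_L) * q_L
Step 3: = 7 * 4/5
Step 4: = 28/5

28/5


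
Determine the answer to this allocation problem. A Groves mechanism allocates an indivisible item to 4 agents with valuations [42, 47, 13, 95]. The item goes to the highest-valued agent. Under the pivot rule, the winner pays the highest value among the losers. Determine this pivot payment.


Step 1: The efficient winner is agent 3 with value 95
Step 2: Other agents' values: [42, 47, 13]
Step 3: Pivot payment = max(others) = 47
Step 4: The winner pays 47

47


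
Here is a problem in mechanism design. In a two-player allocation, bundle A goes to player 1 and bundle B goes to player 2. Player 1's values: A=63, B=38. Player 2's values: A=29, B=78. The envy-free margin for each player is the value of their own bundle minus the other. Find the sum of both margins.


Step 1: Player 1's margin = v1(A) - v1(B) = 63 - 38 = 25
Step 2: Player 2's margin = v2(B) - v2(A) = 78 - 29 = 49
Step 3: Total margin = 25 + 49 = 74

74


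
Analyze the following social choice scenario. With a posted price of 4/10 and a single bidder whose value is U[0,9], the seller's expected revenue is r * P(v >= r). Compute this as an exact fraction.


Step 1: Posted price r = 2/5, value support [0,9]
Step 2: P(v >= r) = (9 - 2/5)/9 = 43/45
Step 3: Expected revenue = r * P(v >= r) = 2/5 * 43/45
Step 4: Revenue = 86/225

86/225


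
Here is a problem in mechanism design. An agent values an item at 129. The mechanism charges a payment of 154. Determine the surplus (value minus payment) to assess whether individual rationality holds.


Step 1: Surplus = value - payment = 129 - 154 = -25
Step 2: IR is violated (surplus < 0)

-25


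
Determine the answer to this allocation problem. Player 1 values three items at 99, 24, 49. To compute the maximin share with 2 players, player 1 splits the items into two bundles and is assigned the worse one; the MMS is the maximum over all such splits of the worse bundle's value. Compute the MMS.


Step 1: Item values = 99, 24, 49
Step 2: Enumerate all 2-bundle partitions and take the smaller bundle:
  Partition 1: {99} vs {24,49} -> bundles 99, 73; min = 73
  Partition 2: {24} vs {99,49} -> bundles 24, 148; min = 24
  Partition 3: {49} vs {99,24} -> bundles 49, 123; min = 49
Step 3: MMS = max(73, 24, 49) = 73

73


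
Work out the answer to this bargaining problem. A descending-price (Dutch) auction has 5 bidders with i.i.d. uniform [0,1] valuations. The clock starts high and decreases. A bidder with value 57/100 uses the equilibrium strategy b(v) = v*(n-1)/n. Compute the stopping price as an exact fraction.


Step 1: Dutch auctions are strategically equivalent to first-price auctions
Step 2: The equilibrium bid is b(v) = v*(n-1)/n
Step 3: b = 57/100 * 4/5
Step 4: b = 57/125

57/125


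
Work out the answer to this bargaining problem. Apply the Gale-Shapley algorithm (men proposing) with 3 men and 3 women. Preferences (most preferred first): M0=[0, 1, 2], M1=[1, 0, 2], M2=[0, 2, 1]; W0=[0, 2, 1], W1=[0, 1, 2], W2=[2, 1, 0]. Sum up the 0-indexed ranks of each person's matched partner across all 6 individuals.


Step 1: Run Gale-Shapley (men propose, women hold best offer):
  M0 proposes to W0; she accepts
  M1 proposes to W1; she accepts
  M2 proposes to W0; rejected
  M2 proposes to W2; she accepts
Step 2: Final matching: W0-M0, W1-M1, W2-M2
Step 3: 0-indexed ranks (man's rank of his match, then woman's): 0 + 0 + 0 + 1 + 1 + 0
Step 4: Total rank sum = 2

2


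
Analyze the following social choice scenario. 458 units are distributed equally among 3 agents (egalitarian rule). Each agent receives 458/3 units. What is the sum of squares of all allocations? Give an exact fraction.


Step 1: Each agent's share = 458/3
Step 2: Square of each share = (458/3)^2 = 209764/9
Step 3: Sum of squares = 3 * 209764/9 = 209764/3

209764/3


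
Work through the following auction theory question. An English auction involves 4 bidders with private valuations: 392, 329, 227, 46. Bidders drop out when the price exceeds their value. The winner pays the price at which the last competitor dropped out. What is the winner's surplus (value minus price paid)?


Step 1: Identify the highest value: 392
Step 2: Identify the second-highest value: 329
Step 3: The final price = second-highest value = 329
Step 4: Surplus = 392 - 329 = 63

63


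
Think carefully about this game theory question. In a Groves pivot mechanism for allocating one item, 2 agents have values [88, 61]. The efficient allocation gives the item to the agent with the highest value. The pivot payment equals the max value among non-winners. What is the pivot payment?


Step 1: The efficient winner is agent 0 with value 88
Step 2: Other agents' values: [61]
Step 3: Pivot payment = max(others) = 61
Step 4: The winner pays 61

61


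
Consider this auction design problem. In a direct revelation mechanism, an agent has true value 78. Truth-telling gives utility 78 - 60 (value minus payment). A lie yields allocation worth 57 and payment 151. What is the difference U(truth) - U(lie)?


Step 1: U(truth) = value - payment = 78 - 60 = 18
Step 2: U(lie) = allocation - payment = 57 - 151 = -94
Step 3: IC gap = 18 - (-94) = 112

112


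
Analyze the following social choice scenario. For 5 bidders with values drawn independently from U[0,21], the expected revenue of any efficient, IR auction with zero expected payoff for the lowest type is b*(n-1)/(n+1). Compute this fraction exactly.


Step 1: By Revenue Equivalence, expected revenue = b*(n-1)/(n+1)
Step 2: Substituting n = 5, b = 21
Step 3: Revenue = 21*(5-1)/(5+1) = 21*4/6
Step 4: Revenue = 84/6 = 14

14


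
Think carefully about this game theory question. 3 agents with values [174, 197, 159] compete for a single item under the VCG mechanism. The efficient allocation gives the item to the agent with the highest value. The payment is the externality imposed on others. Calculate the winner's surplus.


Step 1: The winner is the agent with the highest value: agent 1 with value 197
Step 2: Values of other agents: [174, 159]
Step 3: VCG payment = max of others' values = 174
Step 4: Surplus = 197 - 174 = 23

23


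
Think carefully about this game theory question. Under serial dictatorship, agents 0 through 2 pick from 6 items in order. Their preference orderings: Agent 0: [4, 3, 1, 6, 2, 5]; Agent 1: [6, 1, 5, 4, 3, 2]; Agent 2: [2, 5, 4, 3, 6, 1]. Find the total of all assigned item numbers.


Step 1: Agent 0 picks item 4
Step 2: Agent 1 picks item 6
Step 3: Agent 2 picks item 2
Step 4: Sum = 4 + 6 + 2 = 12

12


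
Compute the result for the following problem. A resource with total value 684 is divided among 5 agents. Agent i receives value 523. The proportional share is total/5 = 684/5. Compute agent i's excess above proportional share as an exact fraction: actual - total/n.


Step 1: Proportional share = 684/5
Step 2: Agent's actual allocation = 523
Step 3: Excess = 523 - 684/5 = 1931/5

1931/5


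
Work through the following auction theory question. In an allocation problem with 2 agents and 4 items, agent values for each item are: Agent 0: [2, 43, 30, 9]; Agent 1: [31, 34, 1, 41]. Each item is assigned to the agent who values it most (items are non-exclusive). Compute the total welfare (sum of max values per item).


Step 1: For each item, find the maximum value among all agents.
Step 2: Item 0 -> Agent 1 (value 31)
Step 3: Item 1 -> Agent 0 (value 43)
Step 4: Item 2 -> Agent 0 (value 30)
Step 5: Item 3 -> Agent 1 (value 41)
Step 6: Total welfare = 31 + 43 + 30 + 41 = 145

145


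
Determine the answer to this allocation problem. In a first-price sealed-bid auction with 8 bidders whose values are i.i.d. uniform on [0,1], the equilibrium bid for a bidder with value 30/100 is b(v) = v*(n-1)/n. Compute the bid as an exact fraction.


Step 1: The symmetric BNE bidding function is b(v) = v * (n-1) / n
Step 2: Substitute v = 3/10 and n = 8
Step 3: b = 3/10 * 7/8
Step 4: b = 21/80

21/80


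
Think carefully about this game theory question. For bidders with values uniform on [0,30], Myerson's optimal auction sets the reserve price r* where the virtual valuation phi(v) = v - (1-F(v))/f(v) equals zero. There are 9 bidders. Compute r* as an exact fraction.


Step 1: For U[0,30], F(v) = v/30 and f(v) = 1/30
Step 2: phi(v) = v - (1 - v/30)/(1/30) = v - (30 - v) = 2v - 30
Step 3: Set phi(r*) = 0: 2r* - 30 = 0
Step 4: r* = 30/2 = 15 (the number of bidders n = 9 does not enter)

15


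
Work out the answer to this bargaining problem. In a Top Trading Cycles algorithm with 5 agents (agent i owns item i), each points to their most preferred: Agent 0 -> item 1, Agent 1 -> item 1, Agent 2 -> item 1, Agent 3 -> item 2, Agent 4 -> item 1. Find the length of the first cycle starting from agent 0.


Step 1: Trace the pointer graph from agent 0: 0 -> 1 -> 1
Step 2: A cycle is detected when we revisit agent 1
Step 3: The cycle is: 1 -> 1
Step 4: Cycle length = 1

1


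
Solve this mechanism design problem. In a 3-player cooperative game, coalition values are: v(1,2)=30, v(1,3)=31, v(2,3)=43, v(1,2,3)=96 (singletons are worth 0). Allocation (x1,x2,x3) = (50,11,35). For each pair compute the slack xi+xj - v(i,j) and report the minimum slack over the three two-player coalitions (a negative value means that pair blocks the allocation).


Step 1: Slack for coalition (1,2): x1+x2 - v12 = 61 - 30 = 31
Step 2: Slack for coalition (1,3): x1+x3 - v13 = 85 - 31 = 54
Step 3: Slack for coalition (2,3): x2+x3 - v23 = 46 - 43 = 3
Step 4: Minimum slack = min(31, 54, 3) = 3, attained by (2,3); no pair can gain by deviating, so the allocation is in the core

3


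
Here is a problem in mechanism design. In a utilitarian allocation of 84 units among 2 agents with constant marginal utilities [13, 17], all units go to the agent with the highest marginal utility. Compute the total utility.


Step 1: The marginal utilities are [13, 17]
Step 2: The highest marginal utility is 17
Step 3: All 84 units go to that agent
Step 4: Total utility = 17 * 84 = 1428

1428


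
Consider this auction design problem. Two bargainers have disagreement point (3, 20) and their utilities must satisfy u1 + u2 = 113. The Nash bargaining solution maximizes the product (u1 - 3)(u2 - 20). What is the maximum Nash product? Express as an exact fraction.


Step 1: The Nash solution splits surplus symmetrically above the disagreement point
Step 2: u1 = (total + d1 - d2)/2 = (113 + 3 - 20)/2 = 48
Step 3: u2 = (total - d1 + d2)/2 = (113 - 3 + 20)/2 = 65
Step 4: Nash product = (48 - 3) * (65 - 20)
Step 5: = 45 * 45 = 2025

2025


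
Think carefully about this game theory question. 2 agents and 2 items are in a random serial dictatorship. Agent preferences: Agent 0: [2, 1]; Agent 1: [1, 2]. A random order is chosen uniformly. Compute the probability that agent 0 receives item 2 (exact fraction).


Step 1: Agent 0 wants item 2
Step 2: There are 2 possible orderings of agents
Step 3: In 2 orderings, agent 0 gets item 2
Step 4: Probability = 2/2 = 1

1


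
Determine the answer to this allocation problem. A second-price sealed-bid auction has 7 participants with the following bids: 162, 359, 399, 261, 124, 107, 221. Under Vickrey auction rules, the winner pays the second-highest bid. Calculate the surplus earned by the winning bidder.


Step 1: Sort bids in descending order: 399, 359, 261, 221, 162, 124, 107
Step 2: The winning bid is the highest: 399
Step 3: The payment equals the second-highest bid: 359
Step 4: Surplus = winner's bid - payment = 399 - 359 = 40

40


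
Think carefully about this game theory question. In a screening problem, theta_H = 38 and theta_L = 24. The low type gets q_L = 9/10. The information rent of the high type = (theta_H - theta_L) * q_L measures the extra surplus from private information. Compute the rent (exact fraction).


Step 1: theta_H - theta_L = 38 - 24 = 14
Step 2: Information rent = (theta_H - theta_L) * q_L
Step 3: = 14 * 9/10
Step 4: = 63/5

63/5


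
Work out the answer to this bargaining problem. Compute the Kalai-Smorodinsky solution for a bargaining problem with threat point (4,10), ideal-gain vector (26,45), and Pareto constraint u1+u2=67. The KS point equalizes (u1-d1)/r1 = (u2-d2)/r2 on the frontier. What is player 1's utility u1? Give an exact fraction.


Step 1: At the KS point, (u1-d1)/r1 = (u2-d2)/r2 = t and u1+u2 = 67
Step 2: u1 = d1 + r1*t and u2 = d2 + r2*t, so (d1 + r1*t) + (d2 + r2*t) = 67
Step 3: t = (67 - 4 - 10)/(26 + 45) = 53/71
Step 4: u1 = d1 + r1*t = 4 + 26 * 53/71 = 1662/71
Step 5: (Check: u2 = d2 + r2*t = 3095/71; u1+u2 = 1662/71 + 3095/71 = 67, on the frontier.)

1662/71


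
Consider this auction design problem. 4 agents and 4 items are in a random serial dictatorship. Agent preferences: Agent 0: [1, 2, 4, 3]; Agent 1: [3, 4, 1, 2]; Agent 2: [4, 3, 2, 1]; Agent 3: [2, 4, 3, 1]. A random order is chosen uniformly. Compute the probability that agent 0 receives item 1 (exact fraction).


Step 1: Agent 0 wants item 1
Step 2: There are 24 possible orderings of agents
Step 3: In 24 orderings, agent 0 gets item 1
Step 4: Probability = 24/24 = 1

1


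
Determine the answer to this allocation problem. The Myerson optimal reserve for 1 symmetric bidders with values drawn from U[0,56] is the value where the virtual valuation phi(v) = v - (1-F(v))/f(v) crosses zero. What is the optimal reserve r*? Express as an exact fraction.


Step 1: For U[0,56], F(v) = v/56 and f(v) = 1/56
Step 2: phi(v) = v - (1 - v/56)/(1/56) = v - (56 - v) = 2v - 56
Step 3: Set phi(r*) = 0: 2r* - 56 = 0
Step 4: r* = 56/2 = 28 (the number of bidders n = 1 does not enter)

28


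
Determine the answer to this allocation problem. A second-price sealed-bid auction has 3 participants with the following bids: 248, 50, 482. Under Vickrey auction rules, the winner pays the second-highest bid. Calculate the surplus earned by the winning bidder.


Step 1: Sort bids in descending order: 482, 248, 50
Step 2: The winning bid is the highest: 482
Step 3: The payment equals the second-highest bid: 248
Step 4: Surplus = winner's bid - payment = 482 - 248 = 234

234


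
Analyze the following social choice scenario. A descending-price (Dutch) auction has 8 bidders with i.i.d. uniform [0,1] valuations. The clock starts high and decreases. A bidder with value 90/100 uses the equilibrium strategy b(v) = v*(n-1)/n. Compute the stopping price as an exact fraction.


Step 1: Dutch auctions are strategically equivalent to first-price auctions
Step 2: The equilibrium bid is b(v) = v*(n-1)/n
Step 3: b = 9/10 * 7/8
Step 4: b = 63/80

63/80


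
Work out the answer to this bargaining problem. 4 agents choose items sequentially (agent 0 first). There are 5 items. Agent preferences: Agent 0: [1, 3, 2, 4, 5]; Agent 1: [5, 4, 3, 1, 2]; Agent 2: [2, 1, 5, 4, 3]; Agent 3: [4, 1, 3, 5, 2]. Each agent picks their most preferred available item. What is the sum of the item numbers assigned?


Step 1: Agent 0 picks item 1
Step 2: Agent 1 picks item 5
Step 3: Agent 2 picks item 2
Step 4: Agent 3 picks item 4
Step 5: Sum = 1 + 5 + 2 + 4 = 12

12


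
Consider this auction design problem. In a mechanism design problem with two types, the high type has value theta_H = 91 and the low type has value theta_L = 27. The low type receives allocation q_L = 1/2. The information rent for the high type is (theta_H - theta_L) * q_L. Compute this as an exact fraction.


Step 1: theta_H - theta_L = 91 - 27 = 64
Step 2: Information rent = (theta_H - theta_L) * q_L
Step 3: = 64 * 1/2
Step 4: = 32

32


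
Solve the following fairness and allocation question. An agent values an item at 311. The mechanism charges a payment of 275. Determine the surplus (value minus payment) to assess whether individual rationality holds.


Step 1: Surplus = value - payment = 311 - 275 = 36
Step 2: IR is satisfied (surplus >= 0)

36


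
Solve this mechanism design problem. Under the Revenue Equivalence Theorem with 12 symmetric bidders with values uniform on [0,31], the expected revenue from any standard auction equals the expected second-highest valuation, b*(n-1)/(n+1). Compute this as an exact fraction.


Step 1: By Revenue Equivalence, expected revenue = b*(n-1)/(n+1)
Step 2: Substituting n = 12, b = 31
Step 3: Revenue = 31*(12-1)/(12+1) = 31*11/13
Step 4: Revenue = 341/13

341/13


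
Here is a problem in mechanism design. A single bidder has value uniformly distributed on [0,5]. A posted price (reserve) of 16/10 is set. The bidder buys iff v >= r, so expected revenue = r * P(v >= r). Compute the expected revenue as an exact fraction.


Step 1: Posted price r = 8/5, value support [0,5]
Step 2: P(v >= r) = (5 - 8/5)/5 = 17/25
Step 3: Expected revenue = r * P(v >= r) = 8/5 * 17/25
Step 4: Revenue = 136/125

136/125


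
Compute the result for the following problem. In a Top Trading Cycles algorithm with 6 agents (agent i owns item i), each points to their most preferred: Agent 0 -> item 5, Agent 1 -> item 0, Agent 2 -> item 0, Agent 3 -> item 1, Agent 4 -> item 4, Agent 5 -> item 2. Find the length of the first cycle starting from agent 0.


Step 1: Trace the pointer graph from agent 0: 0 -> 5 -> 2 -> 0
Step 2: A cycle is detected when we revisit agent 0
Step 3: The cycle is: 0 -> 5 -> 2 -> 0
Step 4: Cycle length = 3

3


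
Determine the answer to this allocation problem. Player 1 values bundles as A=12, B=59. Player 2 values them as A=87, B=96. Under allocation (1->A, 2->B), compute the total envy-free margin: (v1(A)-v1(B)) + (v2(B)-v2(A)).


Step 1: Player 1's margin = v1(A) - v1(B) = 12 - 59 = -47
Step 2: Player 2's margin = v2(B) - v2(A) = 96 - 87 = 9
Step 3: Total margin = -47 + 9 = -38

-38


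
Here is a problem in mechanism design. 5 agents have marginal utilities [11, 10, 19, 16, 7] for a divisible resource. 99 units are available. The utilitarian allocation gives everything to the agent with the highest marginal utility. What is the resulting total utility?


Step 1: The marginal utilities are [11, 10, 19, 16, 7]
Step 2: The highest marginal utility is 19
Step 3: All 99 units go to that agent
Step 4: Total utility = 19 * 99 = 1881

1881


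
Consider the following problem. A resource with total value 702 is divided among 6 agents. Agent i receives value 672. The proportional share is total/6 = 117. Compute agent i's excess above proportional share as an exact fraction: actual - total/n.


Step 1: Proportional share = 702/6 = 117
Step 2: Agent's actual allocation = 672
Step 3: Excess = 672 - 117 = 555

555


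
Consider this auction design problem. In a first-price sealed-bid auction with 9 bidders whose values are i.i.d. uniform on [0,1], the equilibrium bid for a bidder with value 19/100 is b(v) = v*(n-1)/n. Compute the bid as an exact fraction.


Step 1: The symmetric BNE bidding function is b(v) = v * (n-1) / n
Step 2: Substitute v = 19/100 and n = 9
Step 3: b = 19/100 * 8/9
Step 4: b = 38/225

38/225


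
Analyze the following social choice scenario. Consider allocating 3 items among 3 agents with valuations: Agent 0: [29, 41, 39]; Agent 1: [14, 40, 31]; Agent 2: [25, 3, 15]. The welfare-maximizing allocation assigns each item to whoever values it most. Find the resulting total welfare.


Step 1: For each item, find the maximum value among all agents.
Step 2: Item 0 -> Agent 0 (value 29)
Step 3: Item 1 -> Agent 0 (value 41)
Step 4: Item 2 -> Agent 0 (value 39)
Step 5: Total welfare = 29 + 41 + 39 = 109

109


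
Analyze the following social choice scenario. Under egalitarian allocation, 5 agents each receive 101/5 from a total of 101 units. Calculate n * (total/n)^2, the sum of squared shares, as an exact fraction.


Step 1: Each agent's share = 101/5
Step 2: Square of each share = (101/5)^2 = 10201/25
Step 3: Sum of squares = 5 * 10201/25 = 10201/5

10201/5


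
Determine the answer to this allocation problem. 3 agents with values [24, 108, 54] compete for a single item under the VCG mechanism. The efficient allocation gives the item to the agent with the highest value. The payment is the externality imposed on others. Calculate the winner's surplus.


Step 1: The winner is the agent with the highest value: agent 1 with value 108
Step 2: Values of other agents: [24, 54]
Step 3: VCG payment = max of others' values = 54
Step 4: Surplus = 108 - 54 = 54

54


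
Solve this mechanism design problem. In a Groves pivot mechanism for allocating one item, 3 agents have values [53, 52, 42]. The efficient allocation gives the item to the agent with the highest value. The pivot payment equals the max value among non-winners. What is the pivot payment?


Step 1: The efficient winner is agent 0 with value 53
Step 2: Other agents' values: [52, 42]
Step 3: Pivot payment = max(others) = 52
Step 4: The winner pays 52

52


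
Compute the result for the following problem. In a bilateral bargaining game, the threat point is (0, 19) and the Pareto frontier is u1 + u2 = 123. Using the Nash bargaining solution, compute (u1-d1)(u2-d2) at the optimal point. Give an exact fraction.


Step 1: The Nash solution splits surplus symmetrically above the disagreement point
Step 2: u1 = (total + d1 - d2)/2 = (123 + 0 - 19)/2 = 52
Step 3: u2 = (total - d1 + d2)/2 = (123 - 0 + 19)/2 = 71
Step 4: Nash product = (52 - 0) * (71 - 19)
Step 5: = 52 * 52 = 2704

2704


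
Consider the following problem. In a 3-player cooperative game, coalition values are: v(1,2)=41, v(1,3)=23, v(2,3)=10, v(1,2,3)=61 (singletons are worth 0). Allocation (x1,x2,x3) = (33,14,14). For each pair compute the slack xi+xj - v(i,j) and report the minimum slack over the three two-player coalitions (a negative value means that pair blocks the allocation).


Step 1: Slack for coalition (1,2): x1+x2 - v12 = 47 - 41 = 6
Step 2: Slack for coalition (1,3): x1+x3 - v13 = 47 - 23 = 24
Step 3: Slack for coalition (2,3): x2+x3 - v23 = 28 - 10 = 18
Step 4: Minimum slack = min(6, 24, 18) = 6, attained by (1,2); no pair can gain by deviating, so the allocation is in the core

6


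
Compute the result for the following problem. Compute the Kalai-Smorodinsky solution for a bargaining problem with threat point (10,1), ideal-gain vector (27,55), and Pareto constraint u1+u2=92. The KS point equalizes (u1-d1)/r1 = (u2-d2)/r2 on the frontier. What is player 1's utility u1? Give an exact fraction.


Step 1: At the KS point, (u1-d1)/r1 = (u2-d2)/r2 = t and u1+u2 = 92
Step 2: u1 = d1 + r1*t and u2 = d2 + r2*t, so (d1 + r1*t) + (d2 + r2*t) = 92
Step 3: t = (92 - 10 - 1)/(27 + 55) = 81/82
Step 4: u1 = d1 + r1*t = 10 + 27 * 81/82 = 3007/82
Step 5: (Check: u2 = d2 + r2*t = 4537/82; u1+u2 = 3007/82 + 4537/82 = 92, on the frontier.)

3007/82


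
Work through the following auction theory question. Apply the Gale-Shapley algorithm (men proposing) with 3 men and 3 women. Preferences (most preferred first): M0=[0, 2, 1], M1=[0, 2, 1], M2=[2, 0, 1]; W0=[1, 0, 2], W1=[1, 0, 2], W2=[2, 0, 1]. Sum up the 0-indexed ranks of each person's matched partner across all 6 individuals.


Step 1: Run Gale-Shapley (men propose, women hold best offer):
  M0 proposes to W0; she accepts
  M1 proposes to W0; she switches from M0
  M2 proposes to W2; she accepts
  M0 proposes to W2; rejected
  M0 proposes to W1; she accepts
Step 2: Final matching: W0-M1, W1-M0, W2-M2
Step 3: 0-indexed ranks (man's rank of his match, then woman's): 0 + 0 + 2 + 1 + 0 + 0
Step 4: Total rank sum = 3

3


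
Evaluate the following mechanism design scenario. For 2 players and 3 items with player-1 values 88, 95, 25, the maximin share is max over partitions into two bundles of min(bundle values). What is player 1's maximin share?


Step 1: Item values = 88, 95, 25
Step 2: Enumerate all 2-bundle partitions and take the smaller bundle:
  Partition 1: {88} vs {95,25} -> bundles 88, 120; min = 88
  Partition 2: {95} vs {88,25} -> bundles 95, 113; min = 95
  Partition 3: {25} vs {88,95} -> bundles 25, 183; min = 25
Step 3: MMS = max(88, 95, 25) = 95

95


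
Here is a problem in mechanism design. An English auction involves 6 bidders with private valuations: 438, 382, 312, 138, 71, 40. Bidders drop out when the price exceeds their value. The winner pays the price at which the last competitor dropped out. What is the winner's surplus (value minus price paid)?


Step 1: Identify the highest value: 438
Step 2: Identify the second-highest value: 382
Step 3: The final price = second-highest value = 382
Step 4: Surplus = 438 - 382 = 56

56


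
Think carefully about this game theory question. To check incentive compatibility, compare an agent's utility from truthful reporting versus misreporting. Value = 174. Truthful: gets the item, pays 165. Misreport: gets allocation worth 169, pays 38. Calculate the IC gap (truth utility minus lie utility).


Step 1: U(truth) = value - payment = 174 - 165 = 9
Step 2: U(lie) = allocation - payment = 169 - 38 = 131
Step 3: IC gap = 9 - 131 = -122

-122


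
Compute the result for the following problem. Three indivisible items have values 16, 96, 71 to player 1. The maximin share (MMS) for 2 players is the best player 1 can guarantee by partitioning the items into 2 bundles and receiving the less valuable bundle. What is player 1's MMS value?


Step 1: Item values = 16, 96, 71
Step 2: Enumerate all 2-bundle partitions and take the smaller bundle:
  Partition 1: {16} vs {96,71} -> bundles 16, 167; min = 16
  Partition 2: {96} vs {16,71} -> bundles 96, 87; min = 87
  Partition 3: {71} vs {16,96} -> bundles 71, 112; min = 71
Step 3: MMS = max(16, 87, 71) = 87

87


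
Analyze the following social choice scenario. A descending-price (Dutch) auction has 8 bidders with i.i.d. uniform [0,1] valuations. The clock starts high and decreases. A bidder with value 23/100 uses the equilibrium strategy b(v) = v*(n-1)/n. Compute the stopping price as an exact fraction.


Step 1: Dutch auctions are strategically equivalent to first-price auctions
Step 2: The equilibrium bid is b(v) = v*(n-1)/n
Step 3: b = 23/100 * 7/8
Step 4: b = 161/800

161/800


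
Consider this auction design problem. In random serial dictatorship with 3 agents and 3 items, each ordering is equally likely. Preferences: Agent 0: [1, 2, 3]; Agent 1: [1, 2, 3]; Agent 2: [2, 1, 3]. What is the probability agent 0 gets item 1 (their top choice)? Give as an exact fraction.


Step 1: Agent 0 wants item 1
Step 2: There are 6 possible orderings of agents
Step 3: In 3 orderings, agent 0 gets item 1
Step 4: Probability = 3/6 = 1/2

1/2


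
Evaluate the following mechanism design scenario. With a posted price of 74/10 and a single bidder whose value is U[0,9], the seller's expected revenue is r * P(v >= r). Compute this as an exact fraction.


Step 1: Posted price r = 37/5, value support [0,9]
Step 2: P(v >= r) = (9 - 37/5)/9 = 8/45
Step 3: Expected revenue = r * P(v >= r) = 37/5 * 8/45
Step 4: Revenue = 296/225

296/225


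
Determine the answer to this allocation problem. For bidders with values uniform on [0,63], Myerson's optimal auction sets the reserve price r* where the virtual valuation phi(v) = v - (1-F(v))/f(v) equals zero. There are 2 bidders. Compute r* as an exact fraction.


Step 1: For U[0,63], F(v) = v/63 and f(v) = 1/63
Step 2: phi(v) = v - (1 - v/63)/(1/63) = v - (63 - v) = 2v - 63
Step 3: Set phi(r*) = 0: 2r* - 63 = 0
Step 4: r* = 63/2 (the number of bidders n = 2 does not enter)

63/2


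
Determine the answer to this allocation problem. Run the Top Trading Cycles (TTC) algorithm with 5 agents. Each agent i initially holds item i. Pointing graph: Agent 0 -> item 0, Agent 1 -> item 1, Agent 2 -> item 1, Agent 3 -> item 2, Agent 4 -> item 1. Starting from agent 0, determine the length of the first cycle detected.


Step 1: Trace the pointer graph from agent 0: 0 -> 0
Step 2: A cycle is detected when we revisit agent 0
Step 3: The cycle is: 0 -> 0
Step 4: Cycle length = 1

1


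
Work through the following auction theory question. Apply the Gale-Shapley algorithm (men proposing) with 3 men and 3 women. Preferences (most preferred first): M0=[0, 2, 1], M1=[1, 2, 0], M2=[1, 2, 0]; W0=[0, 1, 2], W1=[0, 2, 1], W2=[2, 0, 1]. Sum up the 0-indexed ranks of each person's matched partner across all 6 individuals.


Step 1: Run Gale-Shapley (men propose, women hold best offer):
  M0 proposes to W0; she accepts
  M1 proposes to W1; she accepts
  M2 proposes to W1; she switches from M1
  M1 proposes to W2; she accepts
Step 2: Final matching: W0-M0, W1-M2, W2-M1
Step 3: 0-indexed ranks (man's rank of his match, then woman's): 0 + 0 + 0 + 1 + 1 + 2
Step 4: Total rank sum = 4

4


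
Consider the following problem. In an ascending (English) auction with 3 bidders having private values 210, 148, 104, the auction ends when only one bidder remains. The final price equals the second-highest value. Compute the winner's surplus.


Step 1: Identify the highest value: 210
Step 2: Identify the second-highest value: 148
Step 3: The final price = second-highest value = 148
Step 4: Surplus = 210 - 148 = 62

62


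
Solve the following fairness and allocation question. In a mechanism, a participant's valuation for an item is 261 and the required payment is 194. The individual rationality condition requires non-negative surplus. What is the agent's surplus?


Step 1: Surplus = value - payment = 261 - 194 = 67
Step 2: IR is satisfied (surplus >= 0)

67


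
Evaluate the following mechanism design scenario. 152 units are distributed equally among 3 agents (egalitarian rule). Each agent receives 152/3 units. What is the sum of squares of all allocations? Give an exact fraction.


Step 1: Each agent's share = 152/3
Step 2: Square of each share = (152/3)^2 = 23104/9
Step 3: Sum of squares = 3 * 23104/9 = 23104/3

23104/3


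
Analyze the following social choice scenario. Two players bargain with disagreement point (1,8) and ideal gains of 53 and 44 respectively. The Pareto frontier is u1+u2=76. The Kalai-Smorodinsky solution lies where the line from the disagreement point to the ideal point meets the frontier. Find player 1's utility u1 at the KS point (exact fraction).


Step 1: At the KS point, (u1-d1)/r1 = (u2-d2)/r2 = t and u1+u2 = 76
Step 2: u1 = d1 + r1*t and u2 = d2 + r2*t, so (d1 + r1*t) + (d2 + r2*t) = 76
Step 3: t = (76 - 1 - 8)/(53 + 44) = 67/97
Step 4: u1 = d1 + r1*t = 1 + 53 * 67/97 = 3648/97
Step 5: (Check: u2 = d2 + r2*t = 3724/97; u1+u2 = 3648/97 + 3724/97 = 76, on the frontier.)

3648/97


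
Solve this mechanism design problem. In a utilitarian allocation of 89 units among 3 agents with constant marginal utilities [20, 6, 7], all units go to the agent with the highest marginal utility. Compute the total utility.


Step 1: The marginal utilities are [20, 6, 7]
Step 2: The highest marginal utility is 20
Step 3: All 89 units go to that agent
Step 4: Total utility = 20 * 89 = 1780

1780


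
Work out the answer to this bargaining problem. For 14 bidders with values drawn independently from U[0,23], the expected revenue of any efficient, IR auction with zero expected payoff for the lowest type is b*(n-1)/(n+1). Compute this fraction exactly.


Step 1: By Revenue Equivalence, expected revenue = b*(n-1)/(n+1)
Step 2: Substituting n = 14, b = 23
Step 3: Revenue = 23*(14-1)/(14+1) = 23*13/15
Step 4: Revenue = 299/15

299/15


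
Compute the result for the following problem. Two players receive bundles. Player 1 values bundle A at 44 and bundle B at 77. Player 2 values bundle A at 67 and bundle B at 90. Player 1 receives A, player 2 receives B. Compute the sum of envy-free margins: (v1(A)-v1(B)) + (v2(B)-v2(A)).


Step 1: Player 1's margin = v1(A) - v1(B) = 44 - 77 = -33
Step 2: Player 2's margin = v2(B) - v2(A) = 90 - 67 = 23
Step 3: Total margin = -33 + 23 = -10

-10


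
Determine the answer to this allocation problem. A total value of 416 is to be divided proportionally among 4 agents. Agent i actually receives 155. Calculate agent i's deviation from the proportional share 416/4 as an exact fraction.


Step 1: Proportional share = 416/4 = 104
Step 2: Agent's actual allocation = 155
Step 3: Excess = 155 - 104 = 51

51


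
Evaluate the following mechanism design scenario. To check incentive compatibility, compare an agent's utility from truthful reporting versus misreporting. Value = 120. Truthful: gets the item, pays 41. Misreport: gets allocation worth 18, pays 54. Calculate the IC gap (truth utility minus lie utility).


Step 1: U(truth) = value - payment = 120 - 41 = 79
Step 2: U(lie) = allocation - payment = 18 - 54 = -36
Step 3: IC gap = 79 - (-36) = 115

115


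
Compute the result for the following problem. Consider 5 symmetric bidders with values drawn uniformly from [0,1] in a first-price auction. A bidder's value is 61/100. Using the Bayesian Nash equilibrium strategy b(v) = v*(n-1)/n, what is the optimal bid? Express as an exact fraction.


Step 1: The symmetric BNE bidding function is b(v) = v * (n-1) / n
Step 2: Substitute v = 61/100 and n = 5
Step 3: b = 61/100 * 4/5
Step 4: b = 61/125

61/125


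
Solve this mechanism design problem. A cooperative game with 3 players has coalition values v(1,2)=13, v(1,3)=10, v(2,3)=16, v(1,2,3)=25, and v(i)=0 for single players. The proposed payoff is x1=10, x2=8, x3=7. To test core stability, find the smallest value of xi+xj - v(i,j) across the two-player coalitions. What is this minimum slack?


Step 1: Slack for coalition (1,2): x1+x2 - v12 = 18 - 13 = 5
Step 2: Slack for coalition (1,3): x1+x3 - v13 = 17 - 10 = 7
Step 3: Slack for coalition (2,3): x2+x3 - v23 = 15 - 16 = -1
Step 4: Minimum slack = min(5, 7, -1) = -1, attained by (2,3); coalition (2,3) can block (slack < 0), so the allocation is not in the core

-1


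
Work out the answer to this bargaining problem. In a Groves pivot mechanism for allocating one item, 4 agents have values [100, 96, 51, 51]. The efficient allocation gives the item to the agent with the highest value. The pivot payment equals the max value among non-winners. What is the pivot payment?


Step 1: The efficient winner is agent 0 with value 100
Step 2: Other agents' values: [96, 51, 51]
Step 3: Pivot payment = max(others) = 96
Step 4: The winner pays 96

96


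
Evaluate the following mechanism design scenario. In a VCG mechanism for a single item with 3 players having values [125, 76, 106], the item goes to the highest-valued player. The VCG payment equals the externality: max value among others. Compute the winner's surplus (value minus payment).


Step 1: The winner is the agent with the highest value: agent 0 with value 125
Step 2: Values of other agents: [76, 106]
Step 3: VCG payment = max of others' values = 106
Step 4: Surplus = 125 - 106 = 19

19


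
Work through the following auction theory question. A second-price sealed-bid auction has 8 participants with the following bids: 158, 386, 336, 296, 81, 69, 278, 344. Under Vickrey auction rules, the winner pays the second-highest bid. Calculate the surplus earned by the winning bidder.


Step 1: Sort bids in descending order: 386, 344, 336, 296, 278, 158, 81, 69
Step 2: The winning bid is the highest: 386
Step 3: The payment equals the second-highest bid: 344
Step 4: Surplus = winner's bid - payment = 386 - 344 = 42

42


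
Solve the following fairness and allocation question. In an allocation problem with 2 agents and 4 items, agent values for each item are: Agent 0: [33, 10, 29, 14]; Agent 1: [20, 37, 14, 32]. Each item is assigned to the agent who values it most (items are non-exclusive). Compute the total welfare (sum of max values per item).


Step 1: For each item, find the maximum value among all agents.
Step 2: Item 0 -> Agent 0 (value 33)
Step 3: Item 1 -> Agent 1 (value 37)
Step 4: Item 2 -> Agent 0 (value 29)
Step 5: Item 3 -> Agent 1 (value 32)
Step 6: Total welfare = 33 + 37 + 29 + 32 = 131

131


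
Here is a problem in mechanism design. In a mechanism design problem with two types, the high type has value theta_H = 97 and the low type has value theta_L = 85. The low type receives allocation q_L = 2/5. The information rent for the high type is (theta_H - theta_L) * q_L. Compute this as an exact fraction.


Step 1: theta_H - theta_L = 97 - 85 = 12
Step 2: Information rent = (theta_H - theta_L) * q_L
Step 3: = 12 * 2/5
Step 4: = 24/5

24/5
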